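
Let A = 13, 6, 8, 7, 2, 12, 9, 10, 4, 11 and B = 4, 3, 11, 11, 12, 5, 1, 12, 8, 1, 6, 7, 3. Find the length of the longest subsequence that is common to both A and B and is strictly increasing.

2

For each value that appears in both, track the longest common increasing run ending there.
The best achievable length is 2; one witness is 4, 11 (A-positions 9,10, B-positions 1,3).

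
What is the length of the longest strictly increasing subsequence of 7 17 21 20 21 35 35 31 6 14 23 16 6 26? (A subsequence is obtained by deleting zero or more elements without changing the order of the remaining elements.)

6

Let dp[i] be the longest increasing subsequence ending at position i. Then dp = [1, 2, 3, 3, 4, 5, 5, 5, 1, 2, 5, 3, 1, 6].
The maximum is 6; one witness is 7, 17, 20, 21, 23, 26 at positions 1,2,4,5,11,14.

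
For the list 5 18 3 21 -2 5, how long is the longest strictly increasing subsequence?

Scanning left to right, the best length ending at each element is: 5→1, 18→2, 3→1, 21→3, -2→1, 5→2.
So the longest increasing subsequence has length 3, e.g. 5, 18, 21.

3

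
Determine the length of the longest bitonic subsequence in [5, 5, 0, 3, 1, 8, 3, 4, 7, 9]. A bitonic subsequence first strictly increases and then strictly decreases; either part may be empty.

6

Let inc[i] be the LIS ending at i and dec[i] the longest strictly decreasing subsequence starting at i. inc = [1, 1, 1, 2, 2, 3, 3, 4, 5, 6], dec = [3, 3, 1, 2, 1, 2, 1, 1, 1, 1].
max_i inc[i]+dec[i]−1 = 6, with one witness 0, 1, 3, 4, 7, 9.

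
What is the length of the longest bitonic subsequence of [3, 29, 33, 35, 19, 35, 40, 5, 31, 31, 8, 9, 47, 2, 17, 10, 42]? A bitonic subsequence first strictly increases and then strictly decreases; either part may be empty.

Let inc[i] be the LIS ending at i and dec[i] the longest strictly decreasing subsequence starting at i. inc = [1, 2, 3, 4, 2, 4, 5, 2, 3, 3, 3, 4, 6, 1, 5, 5, 6], dec = [2, 4, 4, 4, 3, 4, 4, 2, 3, 3, 2, 2, 3, 1, 2, 1, 1].
max_i inc[i]+dec[i]−1 = 8, with one witness 3, 29, 33, 35, 40, 31, 17, 10.

8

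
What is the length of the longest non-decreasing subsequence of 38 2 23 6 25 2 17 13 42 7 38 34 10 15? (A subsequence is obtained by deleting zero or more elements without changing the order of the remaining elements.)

5

Let dp[i] be the longest non-decreasing subsequence ending at position i. Then dp = [1, 1, 2, 2, 3, 2, 3, 3, 4, 3, 4, 4, 4, 5].
The maximum is 5; one witness is 2, 6, 7, 10, 15 at positions 2,4,10,13,14.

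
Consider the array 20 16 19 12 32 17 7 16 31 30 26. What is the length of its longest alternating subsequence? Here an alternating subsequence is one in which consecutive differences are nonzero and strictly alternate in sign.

A longest alternating subsequence is 20, 16, 19, 12, 32, 17, 31, 30 (positions 1,2,3,4,5,6,9,10); its 7 consecutive differences strictly alternate in sign, and length 8 is optimal.

8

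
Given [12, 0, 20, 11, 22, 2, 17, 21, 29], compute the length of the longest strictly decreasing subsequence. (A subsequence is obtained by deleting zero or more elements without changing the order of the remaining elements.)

Scanning left to right, the best length ending at each element is: 12→1, 0→2, 20→1, 11→2, 22→1, 2→3, 17→2, 21→2, 29→1.
So the longest decreasing subsequence has length 3, e.g. 12, 11, 2.

3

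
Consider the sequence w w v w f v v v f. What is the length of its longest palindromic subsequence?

Using dp[i][j] = 2 + dp[i+1][j−1] if the ends match, else max(dp[i+1][j], dp[i][j−1]):
dp[1][9] = 5. A witness is fvvvf at positions 5,6,7,8,9.

5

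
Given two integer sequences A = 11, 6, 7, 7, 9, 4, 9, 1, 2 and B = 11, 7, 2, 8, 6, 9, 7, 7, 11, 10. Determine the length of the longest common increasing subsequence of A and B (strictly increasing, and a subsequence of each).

A longest common strictly increasing subsequence is 7, 9 (length 2); it appears in order in both A and B, and no longer such subsequence exists.

2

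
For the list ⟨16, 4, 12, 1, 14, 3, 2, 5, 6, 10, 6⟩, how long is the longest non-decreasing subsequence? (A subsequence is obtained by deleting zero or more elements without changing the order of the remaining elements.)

Let dp[i] be the longest non-decreasing subsequence ending at position i. Then dp = [1, 1, 2, 1, 3, 2, 2, 3, 4, 5, 5].
The maximum is 5; one witness is 1, 3, 5, 6, 10 at positions 4,6,8,9,10.

5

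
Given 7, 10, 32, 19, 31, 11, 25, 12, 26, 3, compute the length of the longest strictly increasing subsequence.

One longest increasing subsequence is 7, 10, 19, 25, 26 (positions 1,2,4,7,9), of length 5; no longer one exists.

5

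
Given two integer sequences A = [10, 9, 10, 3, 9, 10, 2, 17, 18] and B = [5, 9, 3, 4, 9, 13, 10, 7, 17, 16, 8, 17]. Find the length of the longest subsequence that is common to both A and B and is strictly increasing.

For each value that appears in both, track the longest common increasing run ending there.
The best achievable length is 4; one witness is 3, 9, 10, 17 (A-positions 4,5,6,8, B-positions 3,5,7,9).

4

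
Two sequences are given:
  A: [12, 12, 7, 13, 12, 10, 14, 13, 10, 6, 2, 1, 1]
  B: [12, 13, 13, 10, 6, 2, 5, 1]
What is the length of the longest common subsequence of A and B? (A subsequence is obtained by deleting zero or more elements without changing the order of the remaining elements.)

7

Backtracking the LCS table gives one alignment: 12 (A2,B1) → 13 (A4,B2) → 13 (A8,B3) → 10 (A9,B4) → 6 (A10,B5) → 2 (A11,B6) → 1 (A13,B8).
So the longest common subsequence has length 7.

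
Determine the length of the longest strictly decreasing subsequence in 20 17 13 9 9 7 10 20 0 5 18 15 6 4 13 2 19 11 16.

8

Let dp[i] be the longest decreasing subsequence ending at position i. Then dp = [1, 2, 3, 4, 4, 5, 4, 1, 6, 6, 2, 3, 6, 7, 4, 8, 2, 5, 3].
The maximum is 8; one witness is 20, 17, 13, 9, 7, 5, 4, 2 at positions 1,2,3,4,6,10,14,16.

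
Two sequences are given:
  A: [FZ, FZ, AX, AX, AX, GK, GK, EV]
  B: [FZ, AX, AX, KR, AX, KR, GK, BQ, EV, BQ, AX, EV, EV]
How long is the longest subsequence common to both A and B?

A longest common subsequence is FZ, AX, AX, AX, GK, EV (length 6); the LCS DP confirms no longer common subsequence exists.

6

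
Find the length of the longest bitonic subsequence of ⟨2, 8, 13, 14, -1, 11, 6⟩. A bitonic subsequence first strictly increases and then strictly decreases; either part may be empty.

6

One longest bitonic subsequence is 2, 8, 13, 14, 11, 6 (positions 1,2,3,4,6,7): it rises to 14 then falls. Length 6 is optimal.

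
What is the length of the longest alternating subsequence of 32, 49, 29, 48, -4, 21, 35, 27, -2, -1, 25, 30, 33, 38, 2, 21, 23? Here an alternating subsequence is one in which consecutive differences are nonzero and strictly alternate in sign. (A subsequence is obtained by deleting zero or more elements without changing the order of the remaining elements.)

Track the best alternating length ending on an up-step vs a down-step at each position: up/down = 1/1, 2/1, 1/3, 4/3, 1/5, 6/5, 6/5, 6/7, 6/7, 8/7, 8/7, 8/7, 8/7, 8/5, 8/9, 10/9, 10/9.
The maximum over both is 10; one such subsequence is 32, 49, 29, 48, -4, 21, -2, 25, 2, 21.

10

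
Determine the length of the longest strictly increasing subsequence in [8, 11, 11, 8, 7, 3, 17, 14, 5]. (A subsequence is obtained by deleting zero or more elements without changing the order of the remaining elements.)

One longest increasing subsequence is 8, 11, 17 (positions 1,2,7), of length 3; no longer one exists.

3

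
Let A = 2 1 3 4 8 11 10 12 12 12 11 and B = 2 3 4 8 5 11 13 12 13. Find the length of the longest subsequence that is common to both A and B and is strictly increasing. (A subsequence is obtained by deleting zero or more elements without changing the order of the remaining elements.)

6

A longest common strictly increasing subsequence is 2, 3, 4, 8, 11, 12 (length 6); it appears in order in both A and B, and no longer such subsequence exists.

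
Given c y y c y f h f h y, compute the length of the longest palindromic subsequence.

5

One longest palindromic subsequence is yhfhy (positions 2,7,8,9,10); it reads the same forward and backward, and the interval DP gives dp[1][10] = 5.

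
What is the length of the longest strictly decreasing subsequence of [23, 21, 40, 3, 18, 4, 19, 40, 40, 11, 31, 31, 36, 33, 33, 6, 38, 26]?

Scanning left to right, the best length ending at each element is: 23→1, 21→2, 40→1, 3→3, 18→3, 4→4, 19→3, 40→1, 40→1, 11→4, 31→2, 31→2, 36→2, 33→3, 33→3, 6→5, 38→2, 26→4.
So the longest decreasing subsequence has length 5, e.g. 23, 21, 18, 11, 6.

5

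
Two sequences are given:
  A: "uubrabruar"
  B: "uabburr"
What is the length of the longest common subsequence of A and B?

Backtracking the LCS table gives one alignment: u (A1,B1) → b (A3,B3) → b (A6,B4) → r (A7,B6) → r (A10,B7).
So the longest common subsequence has length 5.

5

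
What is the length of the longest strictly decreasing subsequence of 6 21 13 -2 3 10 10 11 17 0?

4

Let dp[i] be the longest decreasing subsequence ending at position i. Then dp = [1, 1, 2, 3, 3, 3, 3, 3, 2, 4].
The maximum is 4; one witness is 21, 13, 3, 0 at positions 2,3,5,10.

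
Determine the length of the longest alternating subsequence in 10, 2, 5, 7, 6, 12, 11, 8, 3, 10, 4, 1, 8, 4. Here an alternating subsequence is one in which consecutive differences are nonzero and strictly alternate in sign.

10

A longest alternating subsequence is 10, 2, 7, 6, 12, 8, 10, 4, 8, 4 (positions 1,2,4,5,6,8,10,11,13,14); its 9 consecutive differences strictly alternate in sign, and length 10 is optimal.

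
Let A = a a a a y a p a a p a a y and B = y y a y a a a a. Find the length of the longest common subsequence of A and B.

6

Backtracking the LCS table gives one alignment: a (A4,B3) → y (A5,B4) → a (A8,B5) → a (A9,B6) → a (A11,B7) → a (A12,B8).
So the longest common subsequence has length 6.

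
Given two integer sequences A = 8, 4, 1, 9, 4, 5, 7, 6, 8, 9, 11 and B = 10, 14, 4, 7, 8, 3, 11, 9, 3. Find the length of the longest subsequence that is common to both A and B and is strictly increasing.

For each value that appears in both, track the longest common increasing run ending there.
The best achievable length is 4; one witness is 4, 7, 8, 11 (A-positions 2,7,9,11, B-positions 3,4,5,7).

4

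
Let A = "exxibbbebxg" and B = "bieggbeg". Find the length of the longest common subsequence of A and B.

A longest common subsequence is ebeg (length 4); the LCS DP confirms no longer common subsequence exists.

4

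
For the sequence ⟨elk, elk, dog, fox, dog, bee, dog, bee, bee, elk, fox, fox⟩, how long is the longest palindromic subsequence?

One longest palindromic subsequence is fox bee bee bee fox (positions 4,6,8,9,12); it reads the same forward and backward, and the interval DP gives dp[1][12] = 5.

5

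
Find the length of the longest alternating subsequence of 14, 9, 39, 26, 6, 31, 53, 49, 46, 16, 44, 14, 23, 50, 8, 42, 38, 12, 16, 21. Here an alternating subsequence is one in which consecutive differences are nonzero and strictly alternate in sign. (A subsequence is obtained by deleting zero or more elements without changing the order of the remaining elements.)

A longest alternating subsequence is 14, 9, 39, 26, 31, 16, 44, 14, 23, 8, 42, 12, 16 (positions 1,2,3,4,6,10,11,12,13,15,16,18,19); its 12 consecutive differences strictly alternate in sign, and length 13 is optimal.

13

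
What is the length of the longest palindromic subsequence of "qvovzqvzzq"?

One longest palindromic subsequence is qzzzq (positions 1,5,8,9,10); it reads the same forward and backward, and the interval DP gives dp[1][10] = 5.

5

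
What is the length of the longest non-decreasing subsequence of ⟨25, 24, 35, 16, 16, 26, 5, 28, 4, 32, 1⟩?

One longest non-decreasing subsequence is 16, 16, 26, 28, 32 (positions 4,5,6,8,10), of length 5; no longer one exists.

5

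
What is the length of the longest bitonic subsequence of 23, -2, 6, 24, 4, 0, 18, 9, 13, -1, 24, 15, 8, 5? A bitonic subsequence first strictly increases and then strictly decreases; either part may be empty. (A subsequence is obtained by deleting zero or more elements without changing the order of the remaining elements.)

8

Let inc[i] be the LIS ending at i and dec[i] the longest strictly decreasing subsequence starting at i. inc = [1, 1, 2, 3, 2, 2, 3, 3, 4, 2, 5, 5, 3, 3], dec = [5, 1, 4, 5, 3, 2, 4, 3, 3, 1, 4, 3, 2, 1].
max_i inc[i]+dec[i]−1 = 8, with one witness -2, 6, 9, 13, 24, 15, 8, 5.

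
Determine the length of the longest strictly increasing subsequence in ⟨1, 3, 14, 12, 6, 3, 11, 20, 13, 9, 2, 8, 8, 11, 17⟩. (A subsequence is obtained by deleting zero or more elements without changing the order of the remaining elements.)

Scanning left to right, the best length ending at each element is: 1→1, 3→2, 14→3, 12→3, 6→3, 3→2, 11→4, 20→5, 13→5, 9→4, 2→2, 8→4, 8→4, 11→5, 17→6.
So the longest increasing subsequence has length 6, e.g. 1, 3, 6, 11, 13, 17.

6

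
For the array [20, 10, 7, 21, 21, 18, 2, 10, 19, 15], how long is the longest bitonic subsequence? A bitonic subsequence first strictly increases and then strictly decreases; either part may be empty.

Let inc[i] be the LIS ending at i and dec[i] the longest strictly decreasing subsequence starting at i. inc = [1, 1, 1, 2, 2, 2, 1, 2, 3, 3], dec = [4, 3, 2, 3, 3, 2, 1, 1, 2, 1].
max_i inc[i]+dec[i]−1 = 4, with one witness 20, 10, 7, 2.

4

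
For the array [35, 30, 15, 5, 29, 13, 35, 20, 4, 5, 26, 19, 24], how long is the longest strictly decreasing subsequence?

Let dp[i] be the longest decreasing subsequence ending at position i. Then dp = [1, 2, 3, 4, 3, 4, 1, 4, 5, 5, 4, 5, 5].
The maximum is 5; one witness is 35, 30, 15, 5, 4 at positions 1,2,3,4,9.

5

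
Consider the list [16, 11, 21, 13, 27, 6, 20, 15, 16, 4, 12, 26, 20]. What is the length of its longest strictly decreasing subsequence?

4

Let dp[i] be the longest decreasing subsequence ending at position i. Then dp = [1, 2, 1, 2, 1, 3, 2, 3, 3, 4, 4, 2, 3].
The maximum is 4; one witness is 16, 11, 6, 4 at positions 1,2,6,10.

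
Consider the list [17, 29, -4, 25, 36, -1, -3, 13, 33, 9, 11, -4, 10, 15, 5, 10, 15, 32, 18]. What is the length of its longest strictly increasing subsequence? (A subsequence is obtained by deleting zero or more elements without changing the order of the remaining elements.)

6

Let dp[i] be the longest increasing subsequence ending at position i. Then dp = [1, 2, 1, 2, 3, 2, 2, 3, 4, 3, 4, 1, 4, 5, 3, 4, 5, 6, 6].
The maximum is 6; one witness is -4, -1, 9, 11, 15, 32 at positions 3,6,10,11,14,18.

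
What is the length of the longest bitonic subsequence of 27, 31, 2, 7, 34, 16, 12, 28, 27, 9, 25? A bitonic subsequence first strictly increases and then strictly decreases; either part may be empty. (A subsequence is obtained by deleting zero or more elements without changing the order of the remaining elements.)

6

Let inc[i] be the LIS ending at i and dec[i] the longest strictly decreasing subsequence starting at i. inc = [1, 2, 1, 2, 3, 3, 3, 4, 4, 3, 4], dec = [4, 4, 1, 1, 4, 3, 2, 3, 2, 1, 1].
max_i inc[i]+dec[i]−1 = 6, with one witness 27, 31, 34, 28, 27, 25.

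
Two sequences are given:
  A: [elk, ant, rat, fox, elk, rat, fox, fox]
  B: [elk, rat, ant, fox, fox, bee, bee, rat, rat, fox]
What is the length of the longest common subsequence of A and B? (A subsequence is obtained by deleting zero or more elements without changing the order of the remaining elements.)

5

Backtracking the LCS table gives one alignment: elk (A1,B1) → ant (A2,B3) → rat (A3,B8) → rat (A6,B9) → fox (A8,B10).
So the longest common subsequence has length 5.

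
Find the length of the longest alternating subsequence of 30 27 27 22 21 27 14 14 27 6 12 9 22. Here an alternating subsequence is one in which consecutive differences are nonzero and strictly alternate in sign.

9

A longest alternating subsequence is 30, 22, 27, 14, 27, 6, 12, 9, 22 (positions 1,4,6,7,9,10,11,12,13); its 8 consecutive differences strictly alternate in sign, and length 9 is optimal.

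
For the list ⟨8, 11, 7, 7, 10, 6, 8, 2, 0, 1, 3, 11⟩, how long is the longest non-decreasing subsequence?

Let dp[i] be the longest non-decreasing subsequence ending at position i. Then dp = [1, 2, 1, 2, 3, 1, 3, 1, 1, 2, 3, 4].
The maximum is 4; one witness is 7, 7, 10, 11 at positions 3,4,5,12.

4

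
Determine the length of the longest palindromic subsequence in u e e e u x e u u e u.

7

One longest palindromic subsequence is ueuuueu (positions 1,2,5,8,9,10,11); it reads the same forward and backward, and the interval DP gives dp[1][11] = 7.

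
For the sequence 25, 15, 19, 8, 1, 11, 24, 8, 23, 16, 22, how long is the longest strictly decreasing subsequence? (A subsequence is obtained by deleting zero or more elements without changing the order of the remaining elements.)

Let dp[i] be the longest decreasing subsequence ending at position i. Then dp = [1, 2, 2, 3, 4, 3, 2, 4, 3, 4, 4].
The maximum is 4; one witness is 25, 15, 8, 1 at positions 1,2,4,5.

4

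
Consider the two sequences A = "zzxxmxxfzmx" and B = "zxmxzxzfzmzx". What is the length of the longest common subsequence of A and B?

A longest common subsequence is zxmxxfzmx (length 9); the LCS DP confirms no longer common subsequence exists.

9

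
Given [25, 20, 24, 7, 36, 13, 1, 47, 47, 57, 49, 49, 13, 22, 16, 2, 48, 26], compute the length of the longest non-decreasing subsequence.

7

One longest non-decreasing subsequence is 20, 24, 36, 47, 47, 49, 49 (positions 2,3,5,8,9,11,12), of length 7; no longer one exists.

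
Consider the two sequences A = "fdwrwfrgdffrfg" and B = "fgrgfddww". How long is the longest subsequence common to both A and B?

A longest common subsequence is fdww (length 4); the LCS DP confirms no longer common subsequence exists.

4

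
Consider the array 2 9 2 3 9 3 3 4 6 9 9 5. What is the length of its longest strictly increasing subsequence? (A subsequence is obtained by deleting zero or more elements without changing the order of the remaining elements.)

Let dp[i] be the longest increasing subsequence ending at position i. Then dp = [1, 2, 1, 2, 3, 2, 2, 3, 4, 5, 5, 4].
The maximum is 5; one witness is 2, 3, 4, 6, 9 at positions 1,4,8,9,10.

5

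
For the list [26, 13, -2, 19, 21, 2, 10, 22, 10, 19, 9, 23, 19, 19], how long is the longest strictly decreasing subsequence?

4

Scanning left to right, the best length ending at each element is: 26→1, 13→2, -2→3, 19→2, 21→2, 2→3, 10→3, 22→2, 10→3, 19→3, 9→4, 23→2, 19→3, 19→3.
So the longest decreasing subsequence has length 4, e.g. 26, 13, 10, 9.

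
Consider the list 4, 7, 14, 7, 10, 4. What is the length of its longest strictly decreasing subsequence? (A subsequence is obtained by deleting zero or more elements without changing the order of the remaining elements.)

3

Scanning left to right, the best length ending at each element is: 4→1, 7→1, 14→1, 7→2, 10→2, 4→3.
So the longest decreasing subsequence has length 3, e.g. 14, 7, 4.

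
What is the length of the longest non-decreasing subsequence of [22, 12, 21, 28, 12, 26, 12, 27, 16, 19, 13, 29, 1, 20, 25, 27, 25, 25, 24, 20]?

9

One longest non-decreasing subsequence is 12, 12, 12, 16, 19, 20, 25, 25, 25 (positions 2,5,7,9,10,14,15,17,18), of length 9; no longer one exists.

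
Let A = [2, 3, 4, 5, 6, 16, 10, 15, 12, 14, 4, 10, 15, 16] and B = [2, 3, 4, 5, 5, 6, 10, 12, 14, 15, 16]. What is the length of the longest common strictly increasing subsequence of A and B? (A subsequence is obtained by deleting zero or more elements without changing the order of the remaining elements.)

10

A longest common strictly increasing subsequence is 2, 3, 4, 5, 6, 10, 12, 14, 15, 16 (length 10); it appears in order in both A and B, and no longer such subsequence exists.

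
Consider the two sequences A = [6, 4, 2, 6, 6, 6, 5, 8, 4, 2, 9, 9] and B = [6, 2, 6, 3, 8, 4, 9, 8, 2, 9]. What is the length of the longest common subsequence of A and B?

A longest common subsequence is 6, 2, 6, 8, 4, 2, 9 (length 7); the LCS DP confirms no longer common subsequence exists.

7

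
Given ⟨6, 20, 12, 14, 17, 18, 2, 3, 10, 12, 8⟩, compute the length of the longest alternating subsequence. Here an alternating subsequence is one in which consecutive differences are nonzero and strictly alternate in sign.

Track the best alternating length ending on an up-step vs a down-step at each position: up/down = 1/1, 2/1, 2/3, 4/3, 4/3, 4/3, 1/5, 6/5, 6/5, 6/5, 6/7.
The maximum over both is 7; one such subsequence is 6, 20, 12, 14, 2, 10, 8.

7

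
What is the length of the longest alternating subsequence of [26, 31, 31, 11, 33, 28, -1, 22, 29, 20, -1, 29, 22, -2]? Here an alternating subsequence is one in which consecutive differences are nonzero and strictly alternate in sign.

9

A longest alternating subsequence is 26, 31, 11, 33, -1, 22, 20, 29, 22 (positions 1,2,4,5,7,8,10,12,13); its 8 consecutive differences strictly alternate in sign, and length 9 is optimal.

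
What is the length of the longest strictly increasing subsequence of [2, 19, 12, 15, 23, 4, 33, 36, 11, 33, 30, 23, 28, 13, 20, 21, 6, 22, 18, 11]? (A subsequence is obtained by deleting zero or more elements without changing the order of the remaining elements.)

Scanning left to right, the best length ending at each element is: 2→1, 19→2, 12→2, 15→3, 23→4, 4→2, 33→5, 36→6, 11→3, 33→5, 30→5, 23→4, 28→5, 13→4, 20→5, 21→6, 6→3, 22→7, 18→5, 11→4.
So the longest increasing subsequence has length 7, e.g. 2, 4, 11, 13, 20, 21, 22.

7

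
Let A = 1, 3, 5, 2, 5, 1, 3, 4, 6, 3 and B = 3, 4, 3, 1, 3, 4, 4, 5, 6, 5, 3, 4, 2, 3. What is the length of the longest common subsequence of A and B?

7

A longest common subsequence is 1, 3, 5, 5, 3, 4, 3 (length 7); the LCS DP confirms no longer common subsequence exists.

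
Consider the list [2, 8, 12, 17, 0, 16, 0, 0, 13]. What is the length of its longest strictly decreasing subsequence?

3

One longest decreasing subsequence is 17, 16, 0 (positions 4,6,7), of length 3; no longer one exists.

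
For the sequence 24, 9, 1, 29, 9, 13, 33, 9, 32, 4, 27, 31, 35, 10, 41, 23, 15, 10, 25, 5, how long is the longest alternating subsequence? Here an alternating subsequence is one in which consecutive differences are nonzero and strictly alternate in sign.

A longest alternating subsequence is 24, 9, 29, 9, 13, 9, 32, 4, 27, 10, 41, 23, 25, 5 (positions 1,2,4,5,6,8,9,10,11,14,15,16,19,20); its 13 consecutive differences strictly alternate in sign, and length 14 is optimal.

14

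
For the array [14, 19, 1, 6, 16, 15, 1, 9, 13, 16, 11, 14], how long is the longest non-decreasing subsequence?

5

Scanning left to right, the best length ending at each element is: 14→1, 19→2, 1→1, 6→2, 16→3, 15→3, 1→2, 9→3, 13→4, 16→5, 11→4, 14→5.
So the longest non-decreasing subsequence has length 5, e.g. 1, 6, 9, 13, 16.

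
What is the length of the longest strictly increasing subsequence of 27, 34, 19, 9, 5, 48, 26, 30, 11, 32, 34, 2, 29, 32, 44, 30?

Scanning left to right, the best length ending at each element is: 27→1, 34→2, 19→1, 9→1, 5→1, 48→3, 26→2, 30→3, 11→2, 32→4, 34→5, 2→1, 29→3, 32→4, 44→6, 30→4.
So the longest increasing subsequence has length 6, e.g. 19, 26, 30, 32, 34, 44.

6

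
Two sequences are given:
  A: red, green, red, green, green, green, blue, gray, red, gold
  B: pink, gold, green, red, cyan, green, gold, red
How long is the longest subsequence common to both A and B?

Backtracking the LCS table gives one alignment: green (A2,B3) → red (A3,B4) → green (A4,B6) → red (A9,B8).
So the longest common subsequence has length 4.

4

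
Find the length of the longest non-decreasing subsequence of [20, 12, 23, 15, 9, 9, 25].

Let dp[i] be the longest non-decreasing subsequence ending at position i. Then dp = [1, 1, 2, 2, 1, 2, 3].
The maximum is 3; one witness is 20, 23, 25 at positions 1,3,7.

3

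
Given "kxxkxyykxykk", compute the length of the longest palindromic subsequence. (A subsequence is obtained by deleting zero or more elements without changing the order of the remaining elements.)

One longest palindromic subsequence is kkxyyxkk (positions 1,4,5,6,7,9,11,12); it reads the same forward and backward, and the interval DP gives dp[1][12] = 8.

8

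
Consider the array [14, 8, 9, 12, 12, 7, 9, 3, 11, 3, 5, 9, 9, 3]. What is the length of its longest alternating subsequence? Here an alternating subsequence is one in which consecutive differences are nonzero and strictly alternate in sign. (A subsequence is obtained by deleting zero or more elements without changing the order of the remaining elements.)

10

Track the best alternating length ending on an up-step vs a down-step at each position: up/down = 1/1, 1/2, 3/2, 3/2, 3/2, 1/4, 5/4, 1/6, 7/4, 1/8, 9/8, 9/8, 9/8, 1/10.
The maximum over both is 10; one such subsequence is 14, 8, 9, 7, 9, 3, 11, 3, 5, 3.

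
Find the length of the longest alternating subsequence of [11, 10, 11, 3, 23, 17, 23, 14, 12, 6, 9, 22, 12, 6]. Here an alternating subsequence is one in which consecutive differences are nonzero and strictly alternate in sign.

10

Track the best alternating length ending on an up-step vs a down-step at each position: up/down = 1/1, 1/2, 3/1, 1/4, 5/1, 5/6, 7/1, 5/8, 5/8, 5/8, 9/8, 9/8, 9/10, 5/10.
The maximum over both is 10; one such subsequence is 11, 10, 11, 3, 23, 17, 23, 14, 22, 12.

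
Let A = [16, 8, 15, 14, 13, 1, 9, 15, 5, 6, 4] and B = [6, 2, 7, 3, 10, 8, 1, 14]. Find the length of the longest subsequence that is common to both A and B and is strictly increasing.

A longest common strictly increasing subsequence is 8, 14 (length 2); it appears in order in both A and B, and no longer such subsequence exists.

2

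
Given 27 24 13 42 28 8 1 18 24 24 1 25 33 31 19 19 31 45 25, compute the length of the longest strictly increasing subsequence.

6

One longest increasing subsequence is 13, 18, 24, 25, 33, 45 (positions 3,8,9,12,13,18), of length 6; no longer one exists.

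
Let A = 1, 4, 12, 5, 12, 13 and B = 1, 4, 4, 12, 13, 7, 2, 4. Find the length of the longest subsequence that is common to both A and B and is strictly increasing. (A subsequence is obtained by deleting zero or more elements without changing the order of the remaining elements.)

A longest common strictly increasing subsequence is 1, 4, 12, 13 (length 4); it appears in order in both A and B, and no longer such subsequence exists.

4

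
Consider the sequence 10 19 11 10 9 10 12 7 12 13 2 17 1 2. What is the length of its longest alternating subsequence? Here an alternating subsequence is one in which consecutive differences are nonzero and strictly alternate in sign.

10

A longest alternating subsequence is 10, 19, 9, 10, 7, 12, 2, 17, 1, 2 (positions 1,2,5,6,8,9,11,12,13,14); its 9 consecutive differences strictly alternate in sign, and length 10 is optimal.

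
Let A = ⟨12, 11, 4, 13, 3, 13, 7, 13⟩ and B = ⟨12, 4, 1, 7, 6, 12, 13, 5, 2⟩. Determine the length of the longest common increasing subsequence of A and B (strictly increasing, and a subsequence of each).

For each value that appears in both, track the longest common increasing run ending there.
The best achievable length is 3; one witness is 4, 7, 13 (A-positions 3,7,8, B-positions 2,4,7).

3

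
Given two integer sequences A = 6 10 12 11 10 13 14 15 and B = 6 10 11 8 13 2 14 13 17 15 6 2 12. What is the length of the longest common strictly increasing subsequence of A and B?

6

For each value that appears in both, track the longest common increasing run ending there.
The best achievable length is 6; one witness is 6, 10, 11, 13, 14, 15 (A-positions 1,2,4,6,7,8, B-positions 1,2,3,5,7,10).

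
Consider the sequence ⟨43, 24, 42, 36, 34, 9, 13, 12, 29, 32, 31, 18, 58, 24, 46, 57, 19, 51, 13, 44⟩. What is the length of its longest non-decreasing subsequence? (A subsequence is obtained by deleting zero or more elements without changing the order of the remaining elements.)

One longest non-decreasing subsequence is 9, 13, 29, 32, 46, 57 (positions 6,7,9,10,15,16), of length 6; no longer one exists.

6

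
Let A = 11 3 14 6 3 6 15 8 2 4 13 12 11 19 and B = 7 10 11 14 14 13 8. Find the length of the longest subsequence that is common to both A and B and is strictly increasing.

2

For each value that appears in both, track the longest common increasing run ending there.
The best achievable length is 2; one witness is 11, 14 (A-positions 1,3, B-positions 3,4).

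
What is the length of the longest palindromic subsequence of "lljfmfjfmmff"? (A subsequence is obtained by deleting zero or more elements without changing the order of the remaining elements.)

7

Using dp[i][j] = 2 + dp[i+1][j−1] if the ends match, else max(dp[i+1][j], dp[i][j−1]):
dp[1][12] = 7. A witness is fmfjfmf at positions 4,5,6,7,8,10,12.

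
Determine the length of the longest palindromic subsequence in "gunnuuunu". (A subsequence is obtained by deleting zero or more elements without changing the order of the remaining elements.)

One longest palindromic subsequence is unuuunu (positions 2,3,5,6,7,8,9); it reads the same forward and backward, and the interval DP gives dp[1][9] = 7.

7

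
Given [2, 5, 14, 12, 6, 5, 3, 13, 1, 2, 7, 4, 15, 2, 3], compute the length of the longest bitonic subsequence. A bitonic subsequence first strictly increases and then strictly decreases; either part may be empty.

8

One longest bitonic subsequence is 2, 5, 14, 12, 6, 5, 4, 3 (positions 1,2,3,4,5,6,12,15): it rises to 14 then falls. Length 8 is optimal.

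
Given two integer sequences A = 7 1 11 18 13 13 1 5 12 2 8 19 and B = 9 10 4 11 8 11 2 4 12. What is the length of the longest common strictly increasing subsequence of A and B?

2

A longest common strictly increasing subsequence is 11, 12 (length 2); it appears in order in both A and B, and no longer such subsequence exists.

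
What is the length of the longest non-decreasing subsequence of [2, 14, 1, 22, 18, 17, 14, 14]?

4

Let dp[i] be the longest non-decreasing subsequence ending at position i. Then dp = [1, 2, 1, 3, 3, 3, 3, 4].
The maximum is 4; one witness is 2, 14, 14, 14 at positions 1,2,7,8.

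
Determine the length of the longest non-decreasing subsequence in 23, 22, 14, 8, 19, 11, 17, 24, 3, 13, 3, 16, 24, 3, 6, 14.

5

Scanning left to right, the best length ending at each element is: 23→1, 22→1, 14→1, 8→1, 19→2, 11→2, 17→3, 24→4, 3→1, 13→3, 3→2, 16→4, 24→5, 3→3, 6→4, 14→5.
So the longest non-decreasing subsequence has length 5, e.g. 8, 11, 17, 24, 24.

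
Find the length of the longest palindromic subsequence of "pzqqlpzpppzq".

7

Using dp[i][j] = 2 + dp[i+1][j−1] if the ends match, else max(dp[i+1][j], dp[i][j−1]):
dp[1][12] = 7. A witness is qzpppzq at positions 3,7,8,9,10,11,12.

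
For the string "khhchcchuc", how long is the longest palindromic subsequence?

6

Using dp[i][j] = 2 + dp[i+1][j−1] if the ends match, else max(dp[i+1][j], dp[i][j−1]):
dp[1][10] = 6. A witness is chcchc at positions 4,5,6,7,8,10.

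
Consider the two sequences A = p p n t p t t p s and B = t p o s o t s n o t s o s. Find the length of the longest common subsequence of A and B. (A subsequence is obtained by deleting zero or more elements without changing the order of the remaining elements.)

5

Backtracking the LCS table gives one alignment: t (A4,B1) → p (A5,B2) → t (A6,B6) → t (A7,B10) → s (A9,B13).
So the longest common subsequence has length 5.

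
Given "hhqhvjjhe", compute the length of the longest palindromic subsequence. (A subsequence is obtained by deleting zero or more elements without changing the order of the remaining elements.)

Using dp[i][j] = 2 + dp[i+1][j−1] if the ends match, else max(dp[i+1][j], dp[i][j−1]):
dp[1][9] = 5. A witness is hhqhh at positions 1,2,3,4,8.

5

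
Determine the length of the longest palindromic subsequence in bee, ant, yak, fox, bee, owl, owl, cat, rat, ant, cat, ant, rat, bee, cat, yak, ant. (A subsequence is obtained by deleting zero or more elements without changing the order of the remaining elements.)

Using dp[i][j] = 2 + dp[i+1][j−1] if the ends match, else max(dp[i+1][j], dp[i][j−1]):
dp[1][17] = 11. A witness is ant yak cat rat ant cat ant rat cat yak ant at positions 2,3,8,9,10,11,12,13,15,16,17.

11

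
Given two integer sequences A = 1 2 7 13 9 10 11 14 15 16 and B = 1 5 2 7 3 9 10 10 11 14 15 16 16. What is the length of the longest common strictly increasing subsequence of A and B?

9

For each value that appears in both, track the longest common increasing run ending there.
The best achievable length is 9; one witness is 1, 2, 7, 9, 10, 11, 14, 15, 16 (A-positions 1,2,3,5,6,7,8,9,10, B-positions 1,3,4,6,7,9,10,11,12).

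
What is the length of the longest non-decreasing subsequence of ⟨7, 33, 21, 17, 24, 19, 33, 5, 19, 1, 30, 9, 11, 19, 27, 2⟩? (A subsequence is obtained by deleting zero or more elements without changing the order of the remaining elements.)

6

Scanning left to right, the best length ending at each element is: 7→1, 33→2, 21→2, 17→2, 24→3, 19→3, 33→4, 5→1, 19→4, 1→1, 30→5, 9→2, 11→3, 19→5, 27→6, 2→2.
So the longest non-decreasing subsequence has length 6, e.g. 7, 17, 19, 19, 19, 27.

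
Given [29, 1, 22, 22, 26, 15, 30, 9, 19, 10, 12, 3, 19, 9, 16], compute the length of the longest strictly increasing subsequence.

One longest increasing subsequence is 1, 9, 10, 12, 19 (positions 2,8,10,11,13), of length 5; no longer one exists.

5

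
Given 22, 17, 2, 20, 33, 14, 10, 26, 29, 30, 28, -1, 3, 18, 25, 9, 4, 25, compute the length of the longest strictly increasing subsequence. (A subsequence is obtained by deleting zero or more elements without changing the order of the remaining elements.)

5

Let dp[i] be the longest increasing subsequence ending at position i. Then dp = [1, 1, 1, 2, 3, 2, 2, 3, 4, 5, 4, 1, 2, 3, 4, 3, 3, 4].
The maximum is 5; one witness is 17, 20, 26, 29, 30 at positions 2,4,8,9,10.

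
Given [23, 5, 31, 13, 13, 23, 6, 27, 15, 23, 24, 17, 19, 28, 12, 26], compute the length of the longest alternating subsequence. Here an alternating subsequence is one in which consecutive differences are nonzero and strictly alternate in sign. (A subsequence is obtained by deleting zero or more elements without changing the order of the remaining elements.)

Track the best alternating length ending on an up-step vs a down-step at each position: up/down = 1/1, 1/2, 3/1, 3/4, 3/4, 5/4, 3/6, 7/4, 7/8, 9/8, 9/8, 9/10, 11/10, 11/4, 7/12, 13/12.
The maximum over both is 13; one such subsequence is 23, 5, 31, 13, 23, 6, 27, 15, 23, 17, 19, 12, 26.

13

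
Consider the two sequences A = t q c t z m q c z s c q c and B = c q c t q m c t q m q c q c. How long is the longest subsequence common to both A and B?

9

Backtracking the LCS table gives one alignment: t (A1,B4) → q (A2,B5) → c (A3,B7) → t (A4,B8) → m (A6,B10) → q (A7,B11) → c (A11,B12) → q (A12,B13) → c (A13,B14).
So the longest common subsequence has length 9.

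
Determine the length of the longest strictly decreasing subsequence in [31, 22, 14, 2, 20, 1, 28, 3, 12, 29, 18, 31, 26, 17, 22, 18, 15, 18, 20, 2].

7

One longest decreasing subsequence is 31, 22, 20, 18, 17, 15, 2 (positions 1,2,5,11,14,17,20), of length 7; no longer one exists.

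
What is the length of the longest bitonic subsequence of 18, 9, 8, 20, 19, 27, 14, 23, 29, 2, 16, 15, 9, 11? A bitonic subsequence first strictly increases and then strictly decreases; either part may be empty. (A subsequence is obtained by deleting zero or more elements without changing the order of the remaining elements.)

7

One longest bitonic subsequence is 18, 20, 27, 23, 16, 15, 11 (positions 1,4,6,8,11,12,14): it rises to 27 then falls. Length 7 is optimal.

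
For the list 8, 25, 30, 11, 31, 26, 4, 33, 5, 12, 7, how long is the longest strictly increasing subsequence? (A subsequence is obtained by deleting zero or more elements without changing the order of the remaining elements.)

5

Let dp[i] be the longest increasing subsequence ending at position i. Then dp = [1, 2, 3, 2, 4, 3, 1, 5, 2, 3, 3].
The maximum is 5; one witness is 8, 25, 30, 31, 33 at positions 1,2,3,5,8.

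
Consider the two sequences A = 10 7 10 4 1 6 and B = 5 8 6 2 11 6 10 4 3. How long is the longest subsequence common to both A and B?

2

A longest common subsequence is 10, 4 (length 2); the LCS DP confirms no longer common subsequence exists.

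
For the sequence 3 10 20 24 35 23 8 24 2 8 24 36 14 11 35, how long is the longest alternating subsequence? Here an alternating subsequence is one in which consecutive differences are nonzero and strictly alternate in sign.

Track the best alternating length ending on an up-step vs a down-step at each position: up/down = 1/1, 2/1, 2/1, 2/1, 2/1, 2/3, 2/3, 4/3, 1/5, 6/5, 6/3, 6/1, 6/7, 6/7, 8/7.
The maximum over both is 8; one such subsequence is 3, 24, 23, 24, 2, 24, 14, 35.

8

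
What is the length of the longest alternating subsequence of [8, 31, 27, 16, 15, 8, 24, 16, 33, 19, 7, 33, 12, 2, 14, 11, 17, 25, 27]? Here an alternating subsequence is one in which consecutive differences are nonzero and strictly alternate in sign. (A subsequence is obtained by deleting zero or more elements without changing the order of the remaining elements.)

12

Track the best alternating length ending on an up-step vs a down-step at each position: up/down = 1/1, 2/1, 2/3, 2/3, 2/3, 1/3, 4/3, 4/5, 6/1, 6/7, 1/7, 8/1, 8/9, 1/9, 10/9, 10/11, 12/9, 12/9, 12/9.
The maximum over both is 12; one such subsequence is 8, 31, 16, 24, 16, 33, 19, 33, 12, 14, 11, 17.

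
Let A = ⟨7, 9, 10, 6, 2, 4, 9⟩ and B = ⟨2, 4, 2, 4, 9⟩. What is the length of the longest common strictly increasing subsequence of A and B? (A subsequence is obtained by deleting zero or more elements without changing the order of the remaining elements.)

3

For each value that appears in both, track the longest common increasing run ending there.
The best achievable length is 3; one witness is 2, 4, 9 (A-positions 5,6,7, B-positions 1,2,5).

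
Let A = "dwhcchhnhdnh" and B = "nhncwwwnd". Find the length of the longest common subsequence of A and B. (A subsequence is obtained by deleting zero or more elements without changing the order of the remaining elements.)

Backtracking the LCS table gives one alignment: h (A3,B2) → c (A4,B4) → n (A8,B8) → d (A10,B9).
So the longest common subsequence has length 4.

4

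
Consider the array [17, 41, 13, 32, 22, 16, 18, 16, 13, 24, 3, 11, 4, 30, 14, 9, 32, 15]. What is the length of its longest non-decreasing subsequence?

One longest non-decreasing subsequence is 13, 16, 18, 24, 30, 32 (positions 3,6,7,10,14,17), of length 6; no longer one exists.

6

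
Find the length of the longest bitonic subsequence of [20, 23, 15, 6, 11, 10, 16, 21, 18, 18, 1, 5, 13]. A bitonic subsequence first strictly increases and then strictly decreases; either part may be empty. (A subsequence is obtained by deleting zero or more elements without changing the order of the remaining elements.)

6

Let inc[i] be the LIS ending at i and dec[i] the longest strictly decreasing subsequence starting at i. inc = [1, 2, 1, 1, 2, 2, 3, 4, 4, 4, 1, 2, 3], dec = [5, 5, 4, 2, 3, 2, 2, 3, 2, 2, 1, 1, 1].
max_i inc[i]+dec[i]−1 = 6, with one witness 20, 23, 15, 11, 10, 5.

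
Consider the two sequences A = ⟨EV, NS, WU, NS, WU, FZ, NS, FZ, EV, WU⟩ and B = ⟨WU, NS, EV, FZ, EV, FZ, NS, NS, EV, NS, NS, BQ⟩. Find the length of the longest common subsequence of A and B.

A longest common subsequence is WU, NS, FZ, NS, EV (length 5); the LCS DP confirms no longer common subsequence exists.

5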